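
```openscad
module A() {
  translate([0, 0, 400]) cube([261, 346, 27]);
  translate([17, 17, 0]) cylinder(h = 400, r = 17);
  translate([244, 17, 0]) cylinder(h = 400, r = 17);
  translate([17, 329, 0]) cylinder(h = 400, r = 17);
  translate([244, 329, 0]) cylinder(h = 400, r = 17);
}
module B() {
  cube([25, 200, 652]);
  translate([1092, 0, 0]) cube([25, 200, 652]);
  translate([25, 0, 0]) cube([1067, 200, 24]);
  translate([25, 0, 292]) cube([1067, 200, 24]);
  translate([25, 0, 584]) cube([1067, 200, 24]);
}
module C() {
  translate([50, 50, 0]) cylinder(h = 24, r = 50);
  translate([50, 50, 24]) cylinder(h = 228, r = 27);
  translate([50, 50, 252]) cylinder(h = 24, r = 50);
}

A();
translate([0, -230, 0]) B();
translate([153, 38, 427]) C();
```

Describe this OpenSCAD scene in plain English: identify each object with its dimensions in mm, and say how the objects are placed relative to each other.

A is a simple wooden stool: a rectangular seat 261 mm (x) by 346 mm (y), 27 mm thick, top face at z = 427 mm, on four round legs, each 34 mm in diameter. The legs rest on z = 0, each leg's axis is inset half a diameter from the nearest pair of seat edges (so the leg's bounding box is flush with the corner).

B is an open bookshelf. Two side panels, each 25 mm thick, 200 mm deep and 652 mm tall, stand 1117 mm apart (outside-to-outside). Between them sit 3 shelves, each 24 mm thick and 200 mm deep, spanning the full gap between the sides. The bottom shelf rests on the floor (its underside at z = 0) and the clear gap between one shelf's top and the next shelf's underside is 268 mm.

C is a spool: two coaxial disc flanges of radius 50 mm and thickness 24 mm, joined by a core cylinder of radius 27 mm and height 228 mm. The lower flange rests on z = 0 and the three cylinders share a vertical axis.

The bookshelf is on the floor beside the stool on its −y side. The spool is on top of the stool.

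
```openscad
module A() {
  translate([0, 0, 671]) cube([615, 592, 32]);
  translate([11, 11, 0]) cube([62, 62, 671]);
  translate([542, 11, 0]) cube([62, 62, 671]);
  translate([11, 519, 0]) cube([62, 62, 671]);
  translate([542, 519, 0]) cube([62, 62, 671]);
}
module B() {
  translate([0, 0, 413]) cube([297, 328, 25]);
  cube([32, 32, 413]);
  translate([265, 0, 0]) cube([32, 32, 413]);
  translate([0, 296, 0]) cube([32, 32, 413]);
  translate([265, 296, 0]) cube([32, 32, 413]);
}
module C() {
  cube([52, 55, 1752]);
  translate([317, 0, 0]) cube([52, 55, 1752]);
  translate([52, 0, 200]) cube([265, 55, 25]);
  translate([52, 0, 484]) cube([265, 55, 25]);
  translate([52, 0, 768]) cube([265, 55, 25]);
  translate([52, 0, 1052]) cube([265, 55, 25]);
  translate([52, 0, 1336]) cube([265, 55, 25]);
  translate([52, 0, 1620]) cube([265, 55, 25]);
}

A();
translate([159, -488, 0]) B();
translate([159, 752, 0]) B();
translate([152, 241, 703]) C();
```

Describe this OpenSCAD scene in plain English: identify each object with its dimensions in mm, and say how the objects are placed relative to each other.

A is a table: top 615 mm (x) × 592 mm (y), 32 mm thick, upper face at z = 703 mm, on four 62×62 mm square legs, each inset 11 mm from the nearest pair of top edges, running from z = 0 to the bottom of the top.

B is a simple wooden stool: a rectangular seat 297 mm (x) by 328 mm (y), 25 mm thick, top face at z = 438 mm, on four square legs, each 32×32 mm in cross-section. The legs rest on z = 0, each flush with a corner of the seat.

C is a straight ladder. Two 52×55 mm vertical rails, 1752 mm tall, stand 369 mm apart (outside-to-outside) with their front faces coplanar on the −y side. 6 rungs, each 55 mm deep and 25 mm tall, span between the inner faces of the rails, front faces flush with the rails. The lowest rung's underside is at z = 200 mm and rungs are spaced 284 mm apart (underside to underside).

Two stools sit around the table at the −y, +y sides. The ladder is on top of the table.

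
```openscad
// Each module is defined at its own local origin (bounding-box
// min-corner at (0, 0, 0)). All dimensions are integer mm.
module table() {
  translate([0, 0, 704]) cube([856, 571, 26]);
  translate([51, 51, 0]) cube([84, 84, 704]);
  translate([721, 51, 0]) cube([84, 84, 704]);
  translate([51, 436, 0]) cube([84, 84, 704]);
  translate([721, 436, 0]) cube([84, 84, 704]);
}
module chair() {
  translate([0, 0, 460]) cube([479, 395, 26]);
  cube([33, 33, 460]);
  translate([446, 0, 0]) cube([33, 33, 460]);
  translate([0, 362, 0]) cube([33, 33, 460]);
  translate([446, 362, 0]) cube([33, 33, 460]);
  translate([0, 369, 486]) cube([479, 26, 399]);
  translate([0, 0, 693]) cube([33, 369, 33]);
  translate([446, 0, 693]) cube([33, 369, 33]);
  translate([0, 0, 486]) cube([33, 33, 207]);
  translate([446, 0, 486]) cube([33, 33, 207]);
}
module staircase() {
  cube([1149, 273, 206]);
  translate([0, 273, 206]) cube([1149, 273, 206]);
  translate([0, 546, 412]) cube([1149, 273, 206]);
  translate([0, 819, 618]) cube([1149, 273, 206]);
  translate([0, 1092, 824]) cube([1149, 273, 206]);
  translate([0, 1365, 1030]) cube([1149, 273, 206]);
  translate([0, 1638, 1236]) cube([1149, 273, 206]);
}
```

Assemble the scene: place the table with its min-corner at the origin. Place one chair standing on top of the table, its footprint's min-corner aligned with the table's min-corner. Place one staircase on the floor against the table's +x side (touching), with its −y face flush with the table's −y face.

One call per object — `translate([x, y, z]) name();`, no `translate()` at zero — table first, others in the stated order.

table();
translate([0, 0, 730]) chair();
translate([856, 0, 0]) staircase();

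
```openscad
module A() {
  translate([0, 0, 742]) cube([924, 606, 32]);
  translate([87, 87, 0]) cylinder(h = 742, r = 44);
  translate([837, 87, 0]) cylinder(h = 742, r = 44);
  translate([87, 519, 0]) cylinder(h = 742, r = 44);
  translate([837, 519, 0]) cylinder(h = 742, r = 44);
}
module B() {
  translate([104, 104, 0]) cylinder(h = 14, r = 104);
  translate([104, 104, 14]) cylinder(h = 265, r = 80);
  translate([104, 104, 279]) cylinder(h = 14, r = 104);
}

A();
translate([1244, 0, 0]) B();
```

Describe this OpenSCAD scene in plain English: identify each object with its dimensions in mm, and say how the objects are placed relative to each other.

A is a rectangular dining table. The top is 924×606×32 mm with its upper surface at z = 774 mm. It stands on four round legs of 88 mm diameter, each leg's bounding box inset 43 mm from the nearest pair of top edges, running from the floor to the underside of the top.

B is a spool: two coaxial disc flanges of radius 104 mm and thickness 14 mm, joined by a core cylinder of radius 80 mm and height 265 mm. The lower flange rests on z = 0 and the three cylinders share a vertical axis.

The spool is on the floor beside the table on its +x side.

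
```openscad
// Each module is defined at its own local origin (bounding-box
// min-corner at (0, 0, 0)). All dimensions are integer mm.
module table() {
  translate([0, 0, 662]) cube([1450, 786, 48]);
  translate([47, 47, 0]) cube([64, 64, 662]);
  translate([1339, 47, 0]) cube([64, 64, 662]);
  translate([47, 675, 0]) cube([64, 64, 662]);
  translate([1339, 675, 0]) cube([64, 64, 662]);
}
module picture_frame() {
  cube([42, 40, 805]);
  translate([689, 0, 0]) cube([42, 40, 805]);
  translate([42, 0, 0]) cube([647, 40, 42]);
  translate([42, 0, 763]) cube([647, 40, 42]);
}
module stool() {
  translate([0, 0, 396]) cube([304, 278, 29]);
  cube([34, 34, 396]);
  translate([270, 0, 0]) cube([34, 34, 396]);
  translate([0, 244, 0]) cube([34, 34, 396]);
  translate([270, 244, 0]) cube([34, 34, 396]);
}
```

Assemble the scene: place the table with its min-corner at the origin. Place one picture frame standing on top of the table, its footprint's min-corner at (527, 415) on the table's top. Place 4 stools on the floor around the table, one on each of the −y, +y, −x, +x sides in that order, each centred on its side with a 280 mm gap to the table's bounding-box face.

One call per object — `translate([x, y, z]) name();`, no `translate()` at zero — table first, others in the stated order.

table();
translate([527, 415, 710]) picture_frame();
translate([573, -558, 0]) stool();
translate([573, 1066, 0]) stool();
translate([-584, 254, 0]) stool();
translate([1730, 254, 0]) stool();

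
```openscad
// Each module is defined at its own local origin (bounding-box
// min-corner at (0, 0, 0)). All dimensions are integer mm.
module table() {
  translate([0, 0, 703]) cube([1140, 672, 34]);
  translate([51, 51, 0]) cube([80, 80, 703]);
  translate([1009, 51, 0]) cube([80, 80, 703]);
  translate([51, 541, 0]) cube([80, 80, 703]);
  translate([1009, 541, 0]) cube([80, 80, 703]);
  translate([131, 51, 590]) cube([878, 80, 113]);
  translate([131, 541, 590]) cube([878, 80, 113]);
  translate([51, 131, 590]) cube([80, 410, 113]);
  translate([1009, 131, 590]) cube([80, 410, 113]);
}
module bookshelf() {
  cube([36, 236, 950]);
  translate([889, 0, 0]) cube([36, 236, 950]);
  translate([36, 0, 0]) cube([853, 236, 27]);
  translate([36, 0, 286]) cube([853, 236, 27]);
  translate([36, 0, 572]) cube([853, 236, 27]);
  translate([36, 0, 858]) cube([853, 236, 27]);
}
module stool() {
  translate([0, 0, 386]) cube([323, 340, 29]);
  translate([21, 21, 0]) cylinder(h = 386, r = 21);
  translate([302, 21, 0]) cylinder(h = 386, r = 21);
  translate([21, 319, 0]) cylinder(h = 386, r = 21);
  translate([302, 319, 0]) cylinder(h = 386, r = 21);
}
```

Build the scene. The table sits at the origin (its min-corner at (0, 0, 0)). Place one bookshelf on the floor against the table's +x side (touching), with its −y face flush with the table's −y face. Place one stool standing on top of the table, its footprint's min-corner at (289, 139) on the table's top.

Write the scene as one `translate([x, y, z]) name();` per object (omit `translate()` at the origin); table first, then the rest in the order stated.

table();
translate([1140, 0, 0]) bookshelf();
translate([289, 139, 737]) stool();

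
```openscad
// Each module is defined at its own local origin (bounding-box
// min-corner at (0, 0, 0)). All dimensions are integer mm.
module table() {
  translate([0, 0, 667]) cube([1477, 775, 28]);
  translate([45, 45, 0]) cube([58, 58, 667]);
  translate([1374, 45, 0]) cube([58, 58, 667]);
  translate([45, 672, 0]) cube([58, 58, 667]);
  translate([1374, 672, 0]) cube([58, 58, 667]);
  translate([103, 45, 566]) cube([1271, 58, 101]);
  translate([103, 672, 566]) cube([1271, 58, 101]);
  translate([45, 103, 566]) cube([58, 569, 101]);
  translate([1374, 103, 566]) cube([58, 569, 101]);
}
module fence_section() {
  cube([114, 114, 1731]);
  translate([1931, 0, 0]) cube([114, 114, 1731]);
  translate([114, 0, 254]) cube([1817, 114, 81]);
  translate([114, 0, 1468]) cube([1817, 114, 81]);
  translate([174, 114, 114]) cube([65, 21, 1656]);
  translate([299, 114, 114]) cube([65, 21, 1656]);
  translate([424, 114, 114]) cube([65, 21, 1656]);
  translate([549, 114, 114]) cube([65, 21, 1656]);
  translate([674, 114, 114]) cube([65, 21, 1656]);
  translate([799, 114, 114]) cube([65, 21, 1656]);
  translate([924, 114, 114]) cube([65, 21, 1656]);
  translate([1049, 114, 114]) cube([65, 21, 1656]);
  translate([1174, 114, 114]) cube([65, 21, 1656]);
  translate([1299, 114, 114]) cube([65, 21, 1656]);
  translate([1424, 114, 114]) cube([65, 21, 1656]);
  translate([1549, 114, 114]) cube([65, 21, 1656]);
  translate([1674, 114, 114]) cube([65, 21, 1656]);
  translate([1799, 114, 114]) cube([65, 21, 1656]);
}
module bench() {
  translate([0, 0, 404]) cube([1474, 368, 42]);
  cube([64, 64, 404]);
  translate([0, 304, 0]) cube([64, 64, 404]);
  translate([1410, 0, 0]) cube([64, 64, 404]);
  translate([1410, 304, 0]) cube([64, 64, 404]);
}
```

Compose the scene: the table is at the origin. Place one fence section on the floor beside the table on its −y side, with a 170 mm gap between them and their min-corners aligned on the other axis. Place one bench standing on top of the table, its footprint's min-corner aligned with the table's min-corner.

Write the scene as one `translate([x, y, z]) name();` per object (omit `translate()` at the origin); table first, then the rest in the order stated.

table();
translate([0, -305, 0]) fence_section();
translate([0, 0, 695]) bench();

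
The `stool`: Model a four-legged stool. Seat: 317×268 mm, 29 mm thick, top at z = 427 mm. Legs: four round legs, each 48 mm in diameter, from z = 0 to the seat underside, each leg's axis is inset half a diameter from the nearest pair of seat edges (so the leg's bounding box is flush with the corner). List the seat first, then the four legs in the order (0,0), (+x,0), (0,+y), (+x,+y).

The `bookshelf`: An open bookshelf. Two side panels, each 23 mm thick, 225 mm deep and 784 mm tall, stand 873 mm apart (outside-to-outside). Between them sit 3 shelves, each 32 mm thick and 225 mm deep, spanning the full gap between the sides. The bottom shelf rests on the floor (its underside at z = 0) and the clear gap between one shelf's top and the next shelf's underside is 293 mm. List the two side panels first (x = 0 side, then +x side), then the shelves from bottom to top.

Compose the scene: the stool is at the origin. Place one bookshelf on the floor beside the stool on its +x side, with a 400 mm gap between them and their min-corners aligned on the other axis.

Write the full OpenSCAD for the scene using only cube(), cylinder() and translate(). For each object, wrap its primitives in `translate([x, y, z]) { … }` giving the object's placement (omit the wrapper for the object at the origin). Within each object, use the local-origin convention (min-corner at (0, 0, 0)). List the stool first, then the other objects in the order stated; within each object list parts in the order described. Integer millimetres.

translate([0, 0, 398]) cube([317, 268, 29]);
translate([24, 24, 0]) cylinder(h = 398, r = 24);
translate([293, 24, 0]) cylinder(h = 398, r = 24);
translate([24, 244, 0]) cylinder(h = 398, r = 24);
translate([293, 244, 0]) cylinder(h = 398, r = 24);
translate([717, 0, 0]) {
  cube([23, 225, 784]);
  translate([850, 0, 0]) cube([23, 225, 784]);
  translate([23, 0, 0]) cube([827, 225, 32]);
  translate([23, 0, 325]) cube([827, 225, 32]);
  translate([23, 0, 650]) cube([827, 225, 32]);
}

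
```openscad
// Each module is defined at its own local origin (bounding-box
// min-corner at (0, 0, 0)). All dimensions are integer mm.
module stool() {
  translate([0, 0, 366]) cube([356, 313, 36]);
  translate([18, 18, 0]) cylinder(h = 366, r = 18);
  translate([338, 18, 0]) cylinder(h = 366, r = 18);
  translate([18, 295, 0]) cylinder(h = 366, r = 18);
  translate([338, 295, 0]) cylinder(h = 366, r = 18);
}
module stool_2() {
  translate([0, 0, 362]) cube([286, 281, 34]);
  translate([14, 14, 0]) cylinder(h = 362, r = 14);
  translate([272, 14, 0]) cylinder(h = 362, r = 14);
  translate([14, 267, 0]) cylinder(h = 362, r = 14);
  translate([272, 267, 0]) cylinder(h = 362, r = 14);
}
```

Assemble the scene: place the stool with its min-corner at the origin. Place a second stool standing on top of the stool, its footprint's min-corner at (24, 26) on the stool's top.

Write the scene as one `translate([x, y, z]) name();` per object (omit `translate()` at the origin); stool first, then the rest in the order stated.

stool();
translate([24, 26, 402]) stool_2();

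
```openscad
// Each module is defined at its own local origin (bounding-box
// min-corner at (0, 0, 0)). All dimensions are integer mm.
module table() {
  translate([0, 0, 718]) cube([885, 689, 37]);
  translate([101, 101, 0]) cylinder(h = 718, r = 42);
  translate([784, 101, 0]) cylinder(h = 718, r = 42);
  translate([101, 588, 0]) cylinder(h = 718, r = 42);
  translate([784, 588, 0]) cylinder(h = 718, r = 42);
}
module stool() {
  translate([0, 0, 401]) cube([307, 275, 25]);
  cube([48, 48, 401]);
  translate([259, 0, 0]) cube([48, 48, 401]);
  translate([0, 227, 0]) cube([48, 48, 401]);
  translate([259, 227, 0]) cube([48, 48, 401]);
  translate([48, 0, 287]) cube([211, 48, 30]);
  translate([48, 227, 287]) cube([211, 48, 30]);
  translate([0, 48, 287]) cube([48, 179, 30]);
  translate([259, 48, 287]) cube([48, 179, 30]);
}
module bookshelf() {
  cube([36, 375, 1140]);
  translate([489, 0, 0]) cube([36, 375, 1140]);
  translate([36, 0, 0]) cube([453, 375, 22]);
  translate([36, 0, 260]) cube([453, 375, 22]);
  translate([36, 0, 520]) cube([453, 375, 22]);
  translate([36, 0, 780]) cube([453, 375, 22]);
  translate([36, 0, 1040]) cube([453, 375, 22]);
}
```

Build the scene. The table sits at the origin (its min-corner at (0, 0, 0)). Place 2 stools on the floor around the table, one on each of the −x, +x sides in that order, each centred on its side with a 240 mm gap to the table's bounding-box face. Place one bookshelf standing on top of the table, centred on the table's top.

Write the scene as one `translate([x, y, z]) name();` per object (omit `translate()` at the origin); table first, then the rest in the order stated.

table();
translate([-547, 207, 0]) stool();
translate([1125, 207, 0]) stool();
translate([180, 157, 755]) bookshelf();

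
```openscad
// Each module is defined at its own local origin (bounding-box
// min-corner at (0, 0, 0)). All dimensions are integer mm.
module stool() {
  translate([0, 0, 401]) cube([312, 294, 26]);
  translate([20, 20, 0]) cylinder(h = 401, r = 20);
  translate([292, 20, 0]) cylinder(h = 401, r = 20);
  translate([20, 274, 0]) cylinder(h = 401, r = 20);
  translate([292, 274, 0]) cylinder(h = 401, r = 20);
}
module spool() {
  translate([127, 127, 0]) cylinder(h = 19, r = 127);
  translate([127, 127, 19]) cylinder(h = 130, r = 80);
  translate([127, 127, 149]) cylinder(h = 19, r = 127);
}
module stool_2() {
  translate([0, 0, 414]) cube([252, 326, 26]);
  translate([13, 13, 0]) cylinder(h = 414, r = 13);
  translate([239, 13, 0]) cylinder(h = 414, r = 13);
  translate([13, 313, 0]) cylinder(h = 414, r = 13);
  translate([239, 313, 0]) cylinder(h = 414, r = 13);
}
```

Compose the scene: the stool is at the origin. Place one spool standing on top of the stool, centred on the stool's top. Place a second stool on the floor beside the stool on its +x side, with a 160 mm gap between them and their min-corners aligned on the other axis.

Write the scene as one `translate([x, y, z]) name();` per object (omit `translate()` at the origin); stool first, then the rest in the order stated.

stool();
translate([29, 20, 427]) spool();
translate([472, 0, 0]) stool_2();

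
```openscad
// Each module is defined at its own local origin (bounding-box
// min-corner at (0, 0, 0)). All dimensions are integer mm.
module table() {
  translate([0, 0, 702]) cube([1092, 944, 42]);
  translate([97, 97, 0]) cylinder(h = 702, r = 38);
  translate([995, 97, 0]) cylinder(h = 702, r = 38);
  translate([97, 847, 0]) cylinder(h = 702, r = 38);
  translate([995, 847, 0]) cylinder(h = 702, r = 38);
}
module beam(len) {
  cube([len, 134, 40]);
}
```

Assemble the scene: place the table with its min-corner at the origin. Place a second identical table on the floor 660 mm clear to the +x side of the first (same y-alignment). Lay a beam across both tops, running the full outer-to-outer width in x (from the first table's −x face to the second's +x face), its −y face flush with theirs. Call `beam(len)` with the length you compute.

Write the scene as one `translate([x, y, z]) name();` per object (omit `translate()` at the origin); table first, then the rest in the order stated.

table();
translate([1752, 0, 0]) table();
translate([0, 0, 744]) beam(2844);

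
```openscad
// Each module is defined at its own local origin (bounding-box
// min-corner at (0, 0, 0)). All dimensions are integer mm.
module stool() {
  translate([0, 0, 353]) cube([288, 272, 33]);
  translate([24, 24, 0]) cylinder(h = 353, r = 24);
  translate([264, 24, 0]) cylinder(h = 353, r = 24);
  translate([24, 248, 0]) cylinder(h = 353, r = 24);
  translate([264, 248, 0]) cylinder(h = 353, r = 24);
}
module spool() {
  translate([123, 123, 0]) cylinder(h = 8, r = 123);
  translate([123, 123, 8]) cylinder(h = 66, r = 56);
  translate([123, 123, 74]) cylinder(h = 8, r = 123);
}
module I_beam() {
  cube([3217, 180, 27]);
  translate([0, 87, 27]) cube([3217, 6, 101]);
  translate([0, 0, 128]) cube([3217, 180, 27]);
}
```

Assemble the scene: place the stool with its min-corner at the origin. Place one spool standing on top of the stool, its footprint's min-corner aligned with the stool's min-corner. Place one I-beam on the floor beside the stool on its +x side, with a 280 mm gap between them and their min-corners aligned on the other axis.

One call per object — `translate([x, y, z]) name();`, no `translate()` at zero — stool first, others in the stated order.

stool();
translate([0, 0, 386]) spool();
translate([568, 0, 0]) I_beam();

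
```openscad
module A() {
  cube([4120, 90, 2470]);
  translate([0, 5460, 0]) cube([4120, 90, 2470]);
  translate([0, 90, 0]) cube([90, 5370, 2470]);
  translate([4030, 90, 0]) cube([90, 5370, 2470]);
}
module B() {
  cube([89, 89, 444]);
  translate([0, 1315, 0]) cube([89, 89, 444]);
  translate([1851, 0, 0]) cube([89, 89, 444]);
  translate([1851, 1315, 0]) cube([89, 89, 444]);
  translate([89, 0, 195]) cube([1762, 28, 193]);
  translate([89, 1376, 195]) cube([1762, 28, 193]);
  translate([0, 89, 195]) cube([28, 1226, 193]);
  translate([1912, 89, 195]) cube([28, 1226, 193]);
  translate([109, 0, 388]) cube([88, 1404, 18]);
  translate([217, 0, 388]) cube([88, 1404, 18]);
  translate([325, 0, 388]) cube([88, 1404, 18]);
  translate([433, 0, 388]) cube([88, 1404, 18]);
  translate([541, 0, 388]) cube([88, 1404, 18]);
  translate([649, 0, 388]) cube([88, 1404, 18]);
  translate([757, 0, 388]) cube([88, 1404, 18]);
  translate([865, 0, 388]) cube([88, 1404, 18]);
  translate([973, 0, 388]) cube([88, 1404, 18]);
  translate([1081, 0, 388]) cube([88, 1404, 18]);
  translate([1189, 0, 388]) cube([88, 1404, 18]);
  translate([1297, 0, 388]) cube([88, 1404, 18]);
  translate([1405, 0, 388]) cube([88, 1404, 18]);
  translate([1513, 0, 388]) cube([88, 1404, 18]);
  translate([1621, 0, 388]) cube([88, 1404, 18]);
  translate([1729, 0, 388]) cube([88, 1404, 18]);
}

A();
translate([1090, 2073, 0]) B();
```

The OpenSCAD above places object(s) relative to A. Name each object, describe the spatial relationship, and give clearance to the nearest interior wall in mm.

A is a house frame. B is a bed frame. The bed frame sits inside the house frame, centred. The clearance to the nearest interior wall is 1000 mm.

Clearances: x = 1000, y = 1983; minimum 1000 mm.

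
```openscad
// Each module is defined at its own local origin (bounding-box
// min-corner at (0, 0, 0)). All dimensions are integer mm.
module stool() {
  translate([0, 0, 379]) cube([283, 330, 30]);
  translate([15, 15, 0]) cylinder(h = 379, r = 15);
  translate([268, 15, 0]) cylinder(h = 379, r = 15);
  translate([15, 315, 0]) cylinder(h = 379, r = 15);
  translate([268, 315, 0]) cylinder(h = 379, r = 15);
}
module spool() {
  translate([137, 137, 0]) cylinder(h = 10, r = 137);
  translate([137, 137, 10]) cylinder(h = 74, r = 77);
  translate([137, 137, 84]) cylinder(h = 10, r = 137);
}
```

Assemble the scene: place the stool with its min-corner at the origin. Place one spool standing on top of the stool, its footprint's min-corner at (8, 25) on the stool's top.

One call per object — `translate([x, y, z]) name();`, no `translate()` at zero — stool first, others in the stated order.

stool();
translate([8, 25, 409]) spool();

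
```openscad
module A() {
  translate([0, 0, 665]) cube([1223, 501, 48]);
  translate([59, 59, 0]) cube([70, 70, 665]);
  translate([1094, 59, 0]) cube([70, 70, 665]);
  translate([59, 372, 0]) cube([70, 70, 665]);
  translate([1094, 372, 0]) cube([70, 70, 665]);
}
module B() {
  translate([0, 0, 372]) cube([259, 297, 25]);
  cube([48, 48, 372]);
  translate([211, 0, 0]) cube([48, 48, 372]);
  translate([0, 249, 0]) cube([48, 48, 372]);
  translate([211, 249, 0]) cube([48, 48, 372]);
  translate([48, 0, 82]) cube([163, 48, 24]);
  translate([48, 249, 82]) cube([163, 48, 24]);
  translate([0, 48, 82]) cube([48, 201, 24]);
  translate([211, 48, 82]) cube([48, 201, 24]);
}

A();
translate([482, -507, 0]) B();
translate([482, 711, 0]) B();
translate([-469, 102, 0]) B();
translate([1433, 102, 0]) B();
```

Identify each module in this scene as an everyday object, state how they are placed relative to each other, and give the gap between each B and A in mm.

Each stool's nearest face is 210 mm from the table's bounding box.

A is a table. B is a stool. Four stools sit around the table at the −y, +y, −x, +x sides. The gap between each stool and the table is 210 mm.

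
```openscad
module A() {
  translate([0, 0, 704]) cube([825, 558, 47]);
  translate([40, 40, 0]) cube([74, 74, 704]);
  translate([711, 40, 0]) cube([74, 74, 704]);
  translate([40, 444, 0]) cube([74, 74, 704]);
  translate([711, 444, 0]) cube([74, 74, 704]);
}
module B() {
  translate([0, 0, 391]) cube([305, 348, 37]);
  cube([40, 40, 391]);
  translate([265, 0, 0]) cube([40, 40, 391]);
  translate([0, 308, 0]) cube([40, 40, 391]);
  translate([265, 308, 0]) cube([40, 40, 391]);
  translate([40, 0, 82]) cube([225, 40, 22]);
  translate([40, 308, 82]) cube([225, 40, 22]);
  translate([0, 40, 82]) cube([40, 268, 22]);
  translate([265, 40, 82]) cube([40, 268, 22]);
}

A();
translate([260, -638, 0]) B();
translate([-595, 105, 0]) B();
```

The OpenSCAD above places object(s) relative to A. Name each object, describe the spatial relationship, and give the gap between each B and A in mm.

Each stool's nearest face is 290 mm from the table's bounding box.

A is a table. B is a stool. Two stools sit around the table at the −y, −x sides. The gap between each stool and the table is 290 mm.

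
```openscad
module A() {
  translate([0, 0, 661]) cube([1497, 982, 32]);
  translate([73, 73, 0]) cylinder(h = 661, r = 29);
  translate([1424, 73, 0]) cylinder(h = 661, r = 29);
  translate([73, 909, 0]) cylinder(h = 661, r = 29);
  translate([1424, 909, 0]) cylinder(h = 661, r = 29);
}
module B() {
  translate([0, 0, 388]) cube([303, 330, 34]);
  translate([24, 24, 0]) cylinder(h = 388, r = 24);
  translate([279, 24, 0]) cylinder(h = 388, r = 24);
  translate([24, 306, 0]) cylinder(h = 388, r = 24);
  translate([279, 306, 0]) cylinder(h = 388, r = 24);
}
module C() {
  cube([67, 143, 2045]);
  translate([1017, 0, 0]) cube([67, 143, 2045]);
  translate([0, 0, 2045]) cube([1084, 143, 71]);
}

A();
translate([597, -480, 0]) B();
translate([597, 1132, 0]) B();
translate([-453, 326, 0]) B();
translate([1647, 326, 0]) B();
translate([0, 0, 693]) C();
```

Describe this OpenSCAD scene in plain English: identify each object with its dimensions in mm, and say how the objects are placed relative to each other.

A is a rectangular dining table. The top is 1497×982×32 mm with its upper surface at z = 693 mm. It stands on four round legs of 58 mm diameter, each leg's bounding box inset 44 mm from the nearest pair of top edges, running from the floor to the underside of the top.

B is a simple wooden stool: a rectangular seat 303 mm (x) by 330 mm (y), 34 mm thick, top face at z = 422 mm, on four round legs, each 48 mm in diameter. The legs rest on z = 0, each leg's axis is inset half a diameter from the nearest pair of seat edges (so the leg's bounding box is flush with the corner).

C is a rectangular door frame: two vertical jambs of 67×143 mm section, 2045 mm tall, with a clear opening 950 mm wide between their inner faces. A header 71 mm tall and 143 mm deep lies on top of the jambs and spans the full outside width.

Four stools sit around the table at the −y, +y, −x, +x sides. The door frame is on top of the table.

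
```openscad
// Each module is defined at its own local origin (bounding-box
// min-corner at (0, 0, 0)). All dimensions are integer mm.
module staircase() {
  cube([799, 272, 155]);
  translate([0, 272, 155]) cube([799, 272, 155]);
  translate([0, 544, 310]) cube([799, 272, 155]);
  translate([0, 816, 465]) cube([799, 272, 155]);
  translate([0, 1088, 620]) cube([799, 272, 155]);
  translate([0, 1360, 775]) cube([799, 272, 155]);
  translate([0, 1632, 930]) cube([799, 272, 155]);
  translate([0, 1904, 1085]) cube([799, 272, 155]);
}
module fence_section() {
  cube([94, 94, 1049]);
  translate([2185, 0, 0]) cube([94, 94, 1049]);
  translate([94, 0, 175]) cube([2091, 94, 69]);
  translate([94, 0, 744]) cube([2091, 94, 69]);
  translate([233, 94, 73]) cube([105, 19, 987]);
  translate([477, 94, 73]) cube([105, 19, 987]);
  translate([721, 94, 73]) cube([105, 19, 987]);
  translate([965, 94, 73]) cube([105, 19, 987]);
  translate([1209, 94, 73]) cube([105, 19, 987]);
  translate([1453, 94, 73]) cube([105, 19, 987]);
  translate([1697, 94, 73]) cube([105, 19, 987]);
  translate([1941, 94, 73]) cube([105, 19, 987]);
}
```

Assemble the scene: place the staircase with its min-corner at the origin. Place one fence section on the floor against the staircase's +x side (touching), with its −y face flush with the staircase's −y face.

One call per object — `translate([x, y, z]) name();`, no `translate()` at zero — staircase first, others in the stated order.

staircase();
translate([799, 0, 0]) fence_section();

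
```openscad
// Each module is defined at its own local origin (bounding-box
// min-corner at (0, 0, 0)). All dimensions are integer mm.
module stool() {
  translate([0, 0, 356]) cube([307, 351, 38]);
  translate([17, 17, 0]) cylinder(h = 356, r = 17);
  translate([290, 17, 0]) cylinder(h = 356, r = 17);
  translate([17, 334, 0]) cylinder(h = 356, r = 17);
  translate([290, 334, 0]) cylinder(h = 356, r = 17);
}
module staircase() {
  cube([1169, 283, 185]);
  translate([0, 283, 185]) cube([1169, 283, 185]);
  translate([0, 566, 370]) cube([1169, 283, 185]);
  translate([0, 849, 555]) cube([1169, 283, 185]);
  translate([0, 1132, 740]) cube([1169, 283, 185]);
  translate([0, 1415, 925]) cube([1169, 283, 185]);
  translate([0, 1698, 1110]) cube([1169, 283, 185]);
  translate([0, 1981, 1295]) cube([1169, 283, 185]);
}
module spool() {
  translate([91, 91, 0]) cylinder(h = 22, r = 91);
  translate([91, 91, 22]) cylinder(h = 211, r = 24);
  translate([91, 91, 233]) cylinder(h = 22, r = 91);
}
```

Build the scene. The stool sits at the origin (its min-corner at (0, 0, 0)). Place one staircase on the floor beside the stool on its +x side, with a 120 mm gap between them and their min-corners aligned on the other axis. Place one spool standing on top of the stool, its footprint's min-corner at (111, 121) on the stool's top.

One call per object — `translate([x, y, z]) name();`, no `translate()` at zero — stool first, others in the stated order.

stool();
translate([427, 0, 0]) staircase();
translate([111, 121, 394]) spool();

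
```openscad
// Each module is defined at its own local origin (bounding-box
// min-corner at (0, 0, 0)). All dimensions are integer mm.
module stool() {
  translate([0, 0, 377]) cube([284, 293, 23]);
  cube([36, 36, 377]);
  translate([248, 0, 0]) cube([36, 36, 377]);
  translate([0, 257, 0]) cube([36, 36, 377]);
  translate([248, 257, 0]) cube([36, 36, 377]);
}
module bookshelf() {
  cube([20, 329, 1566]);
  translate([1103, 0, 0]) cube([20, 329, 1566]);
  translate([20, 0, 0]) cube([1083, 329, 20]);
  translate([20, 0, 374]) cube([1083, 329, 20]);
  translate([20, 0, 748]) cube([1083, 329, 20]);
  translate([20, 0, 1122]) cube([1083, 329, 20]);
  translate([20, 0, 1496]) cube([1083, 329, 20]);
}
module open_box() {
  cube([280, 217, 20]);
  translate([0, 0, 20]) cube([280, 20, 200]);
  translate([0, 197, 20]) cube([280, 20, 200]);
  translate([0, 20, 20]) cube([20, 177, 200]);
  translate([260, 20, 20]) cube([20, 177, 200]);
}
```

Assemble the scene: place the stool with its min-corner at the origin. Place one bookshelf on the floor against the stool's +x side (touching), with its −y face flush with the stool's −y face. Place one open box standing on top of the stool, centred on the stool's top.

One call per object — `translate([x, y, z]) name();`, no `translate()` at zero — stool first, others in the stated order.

stool();
translate([284, 0, 0]) bookshelf();
translate([2, 38, 400]) open_box();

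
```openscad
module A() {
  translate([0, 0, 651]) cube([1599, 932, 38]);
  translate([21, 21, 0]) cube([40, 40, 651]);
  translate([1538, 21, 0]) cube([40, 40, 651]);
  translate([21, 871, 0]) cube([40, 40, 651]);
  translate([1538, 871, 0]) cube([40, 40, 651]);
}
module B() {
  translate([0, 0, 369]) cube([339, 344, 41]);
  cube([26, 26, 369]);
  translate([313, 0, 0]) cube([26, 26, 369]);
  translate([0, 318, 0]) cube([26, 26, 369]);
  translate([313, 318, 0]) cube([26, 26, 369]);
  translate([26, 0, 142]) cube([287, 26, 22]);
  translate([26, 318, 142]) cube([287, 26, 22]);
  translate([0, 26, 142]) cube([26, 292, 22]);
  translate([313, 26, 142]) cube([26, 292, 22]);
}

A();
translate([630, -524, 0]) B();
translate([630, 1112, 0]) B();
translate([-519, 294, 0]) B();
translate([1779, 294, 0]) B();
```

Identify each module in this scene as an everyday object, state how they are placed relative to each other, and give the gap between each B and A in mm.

Each stool's nearest face is 180 mm from the table's bounding box.

A is a table. B is a stool. Four stools sit around the table at the −y, +y, −x, +x sides. The gap between each stool and the table is 180 mm.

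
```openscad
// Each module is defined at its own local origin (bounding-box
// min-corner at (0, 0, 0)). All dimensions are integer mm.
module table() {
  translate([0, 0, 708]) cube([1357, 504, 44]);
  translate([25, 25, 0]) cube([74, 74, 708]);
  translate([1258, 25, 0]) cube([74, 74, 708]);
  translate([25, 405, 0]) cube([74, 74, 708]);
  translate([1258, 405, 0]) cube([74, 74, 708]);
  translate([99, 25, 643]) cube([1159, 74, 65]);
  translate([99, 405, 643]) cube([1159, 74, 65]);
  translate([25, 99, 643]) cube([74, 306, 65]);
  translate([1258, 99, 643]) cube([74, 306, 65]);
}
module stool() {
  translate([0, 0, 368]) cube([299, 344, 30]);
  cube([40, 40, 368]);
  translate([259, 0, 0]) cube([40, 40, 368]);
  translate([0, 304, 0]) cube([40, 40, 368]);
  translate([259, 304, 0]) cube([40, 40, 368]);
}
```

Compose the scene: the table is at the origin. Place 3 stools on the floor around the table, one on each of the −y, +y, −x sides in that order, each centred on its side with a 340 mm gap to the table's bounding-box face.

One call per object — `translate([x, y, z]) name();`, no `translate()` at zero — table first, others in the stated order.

table();
translate([529, -684, 0]) stool();
translate([529, 844, 0]) stool();
translate([-639, 80, 0]) stool();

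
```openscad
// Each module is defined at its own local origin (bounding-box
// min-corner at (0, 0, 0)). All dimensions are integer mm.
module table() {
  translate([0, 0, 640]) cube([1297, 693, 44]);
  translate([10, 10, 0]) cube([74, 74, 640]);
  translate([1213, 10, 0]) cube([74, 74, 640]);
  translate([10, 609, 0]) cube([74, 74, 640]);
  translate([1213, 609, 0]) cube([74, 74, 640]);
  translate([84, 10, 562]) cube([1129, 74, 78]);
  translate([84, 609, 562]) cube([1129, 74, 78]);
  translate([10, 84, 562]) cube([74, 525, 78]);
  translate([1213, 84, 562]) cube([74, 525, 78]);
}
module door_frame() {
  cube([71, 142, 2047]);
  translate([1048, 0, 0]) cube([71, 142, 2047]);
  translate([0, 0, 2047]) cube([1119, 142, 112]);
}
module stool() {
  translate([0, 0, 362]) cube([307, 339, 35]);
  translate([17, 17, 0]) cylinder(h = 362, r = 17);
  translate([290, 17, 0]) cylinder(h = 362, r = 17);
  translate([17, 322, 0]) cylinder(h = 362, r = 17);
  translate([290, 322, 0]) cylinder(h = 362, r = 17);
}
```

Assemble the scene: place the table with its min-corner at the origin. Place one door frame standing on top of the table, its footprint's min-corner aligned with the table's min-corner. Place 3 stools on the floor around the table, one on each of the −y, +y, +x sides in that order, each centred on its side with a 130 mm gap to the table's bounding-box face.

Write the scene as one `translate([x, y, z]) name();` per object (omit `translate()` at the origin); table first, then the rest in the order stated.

table();
translate([0, 0, 684]) door_frame();
translate([495, -469, 0]) stool();
translate([495, 823, 0]) stool();
translate([1427, 177, 0]) stool();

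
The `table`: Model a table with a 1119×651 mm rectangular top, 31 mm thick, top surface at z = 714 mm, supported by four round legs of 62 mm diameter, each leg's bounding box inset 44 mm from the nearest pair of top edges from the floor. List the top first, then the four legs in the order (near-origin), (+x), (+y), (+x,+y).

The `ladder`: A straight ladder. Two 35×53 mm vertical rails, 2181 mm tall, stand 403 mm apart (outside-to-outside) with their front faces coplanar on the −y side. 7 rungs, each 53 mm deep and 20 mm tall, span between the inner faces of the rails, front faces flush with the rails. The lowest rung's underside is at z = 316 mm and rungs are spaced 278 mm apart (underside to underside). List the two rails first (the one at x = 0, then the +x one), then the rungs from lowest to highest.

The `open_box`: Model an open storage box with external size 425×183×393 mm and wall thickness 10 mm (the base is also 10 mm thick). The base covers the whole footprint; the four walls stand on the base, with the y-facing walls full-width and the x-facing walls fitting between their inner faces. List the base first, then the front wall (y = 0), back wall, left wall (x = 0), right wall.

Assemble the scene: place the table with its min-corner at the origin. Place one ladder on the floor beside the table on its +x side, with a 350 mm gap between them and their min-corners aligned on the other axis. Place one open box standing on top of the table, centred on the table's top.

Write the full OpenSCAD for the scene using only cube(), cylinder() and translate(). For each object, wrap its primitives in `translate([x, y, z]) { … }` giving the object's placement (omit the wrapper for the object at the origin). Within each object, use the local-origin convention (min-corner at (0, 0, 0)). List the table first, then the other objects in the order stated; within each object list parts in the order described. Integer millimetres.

translate([0, 0, 683]) cube([1119, 651, 31]);
translate([75, 75, 0]) cylinder(h = 683, r = 31);
translate([1044, 75, 0]) cylinder(h = 683, r = 31);
translate([75, 576, 0]) cylinder(h = 683, r = 31);
translate([1044, 576, 0]) cylinder(h = 683, r = 31);
translate([1469, 0, 0]) {
  cube([35, 53, 2181]);
  translate([368, 0, 0]) cube([35, 53, 2181]);
  translate([35, 0, 316]) cube([333, 53, 20]);
  translate([35, 0, 594]) cube([333, 53, 20]);
  translate([35, 0, 872]) cube([333, 53, 20]);
  translate([35, 0, 1150]) cube([333, 53, 20]);
  translate([35, 0, 1428]) cube([333, 53, 20]);
  translate([35, 0, 1706]) cube([333, 53, 20]);
  translate([35, 0, 1984]) cube([333, 53, 20]);
}
translate([347, 234, 714]) {
  cube([425, 183, 10]);
  translate([0, 0, 10]) cube([425, 10, 383]);
  translate([0, 173, 10]) cube([425, 10, 383]);
  translate([0, 10, 10]) cube([10, 163, 383]);
  translate([415, 10, 10]) cube([10, 163, 383]);
}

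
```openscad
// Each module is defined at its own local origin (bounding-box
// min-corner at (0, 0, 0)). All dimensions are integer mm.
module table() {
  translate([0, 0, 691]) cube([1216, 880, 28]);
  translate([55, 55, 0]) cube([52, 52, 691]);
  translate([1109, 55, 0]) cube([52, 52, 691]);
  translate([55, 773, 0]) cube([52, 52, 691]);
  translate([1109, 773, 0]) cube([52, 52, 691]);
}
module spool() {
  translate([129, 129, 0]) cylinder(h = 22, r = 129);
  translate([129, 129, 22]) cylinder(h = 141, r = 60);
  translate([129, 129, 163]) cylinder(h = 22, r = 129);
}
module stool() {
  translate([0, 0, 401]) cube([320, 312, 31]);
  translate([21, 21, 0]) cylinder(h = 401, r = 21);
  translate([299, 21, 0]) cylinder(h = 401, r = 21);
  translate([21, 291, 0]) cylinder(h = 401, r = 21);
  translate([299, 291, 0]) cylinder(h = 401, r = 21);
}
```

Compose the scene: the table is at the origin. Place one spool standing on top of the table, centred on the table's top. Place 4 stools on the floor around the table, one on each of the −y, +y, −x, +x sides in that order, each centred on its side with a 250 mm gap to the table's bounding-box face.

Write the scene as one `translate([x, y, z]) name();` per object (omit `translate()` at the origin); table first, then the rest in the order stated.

table();
translate([479, 311, 719]) spool();
translate([448, -562, 0]) stool();
translate([448, 1130, 0]) stool();
translate([-570, 284, 0]) stool();
translate([1466, 284, 0]) stool();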